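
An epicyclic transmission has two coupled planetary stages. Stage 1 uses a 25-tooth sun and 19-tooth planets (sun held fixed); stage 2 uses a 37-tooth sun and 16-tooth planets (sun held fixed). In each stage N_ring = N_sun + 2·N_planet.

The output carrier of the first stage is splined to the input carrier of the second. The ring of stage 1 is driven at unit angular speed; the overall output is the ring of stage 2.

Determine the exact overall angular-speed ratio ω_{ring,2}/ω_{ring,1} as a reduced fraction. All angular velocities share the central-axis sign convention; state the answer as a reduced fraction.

1113/1012

Stage 1: N_ring = 25 + 2·19 = 63
Stage 1: 25(ω_s−ω_c) = −63(ω_r−ω_c),  ω_s=0, ω_r=1
Stage 1: 25(0−ω_c) = −63(1−ω_c)  ⇒  88ω_c = 63  ⇒  ω_c = 63/88
  ⇒ ω_c¹/ω_r¹ = 63/88
Stage 2: N_ring = 37 + 2·16 = 69
Stage 2: 37(ω_s−ω_c) = −69(ω_r−ω_c),  ω_s=0, ω_c=1
Stage 2: ω_r = 1 − (37/69)(0−1) = 106/69
  ⇒ ω_r²/ω_c² = 106/69
Coupling ω_c² = ω_c¹ ⇒ overall = 63/88 × 106/69 = 1113/1012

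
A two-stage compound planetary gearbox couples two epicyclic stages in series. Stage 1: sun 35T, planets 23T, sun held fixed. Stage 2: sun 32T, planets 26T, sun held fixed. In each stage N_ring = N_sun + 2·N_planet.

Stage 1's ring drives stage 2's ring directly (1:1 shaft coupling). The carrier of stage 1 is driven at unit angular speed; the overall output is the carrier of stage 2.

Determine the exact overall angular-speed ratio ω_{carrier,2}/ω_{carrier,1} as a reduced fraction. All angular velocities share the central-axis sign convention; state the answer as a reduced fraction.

28/27

Stage 1: N_ring = 35 + 2·23 = 81
Stage 1: 35(ω_s−ω_c) = −81(ω_r−ω_c),  ω_s=0, ω_c=1
Stage 1: ω_r = 1 − (35/81)(0−1) = 116/81
  ⇒ ω_r¹/ω_c¹ = 116/81
Stage 2: N_ring = 32 + 2·26 = 84
Stage 2: 32(ω_s−ω_c) = −84(ω_r−ω_c),  ω_s=0, ω_r=1
Stage 2: 32(0−ω_c) = −84(1−ω_c)  ⇒  116ω_c = 84  ⇒  ω_c = 21/29
  ⇒ ω_c²/ω_r² = 21/29
Coupling ω_r² = ω_r¹ ⇒ overall = 116/81 × 21/29 = 28/27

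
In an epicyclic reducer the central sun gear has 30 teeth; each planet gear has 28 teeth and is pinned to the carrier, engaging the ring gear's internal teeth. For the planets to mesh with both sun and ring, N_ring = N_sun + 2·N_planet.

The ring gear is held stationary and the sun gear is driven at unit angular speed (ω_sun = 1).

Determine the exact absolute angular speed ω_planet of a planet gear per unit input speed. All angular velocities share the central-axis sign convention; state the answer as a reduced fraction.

N_ring = 30 + 2·28 = 86
30(ω_s−ω_c) = −86(ω_r−ω_c),  ω_r=0, ω_s=1
30(1−ω_c) = −86(0−ω_c)  ⇒  116ω_c = 30  ⇒  ω_c = 15/58
sun–planet: 30·(1−15/58) = −28·(ω_p−ω_c)  ⇒  ω_p−ω_c = −(30/28)·(43/58) = -645/812
ω_p = 15/58 − 645/812 = -15/28

-15/28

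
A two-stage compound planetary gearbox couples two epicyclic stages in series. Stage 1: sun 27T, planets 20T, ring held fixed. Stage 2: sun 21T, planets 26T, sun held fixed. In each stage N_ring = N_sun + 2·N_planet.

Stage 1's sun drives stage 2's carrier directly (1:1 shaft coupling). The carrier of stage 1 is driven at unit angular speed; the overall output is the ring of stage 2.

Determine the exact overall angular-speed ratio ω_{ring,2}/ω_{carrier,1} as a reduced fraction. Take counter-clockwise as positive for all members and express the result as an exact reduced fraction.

8836/1971

Stage 1: N_ring = 27 + 2·20 = 67
Stage 1: 27(ω_s−ω_c) = −67(ω_r−ω_c),  ω_r=0, ω_c=1
Stage 1: ω_s = 1 − (67/27)(0−1) = 94/27
  ⇒ ω_s¹/ω_c¹ = 94/27
Stage 2: N_ring = 21 + 2·26 = 73
Stage 2: 21(ω_s−ω_c) = −73(ω_r−ω_c),  ω_s=0, ω_c=1
Stage 2: ω_r = 1 − (21/73)(0−1) = 94/73
  ⇒ ω_r²/ω_c² = 94/73
Coupling ω_c² = ω_s¹ ⇒ overall = 94/27 × 94/73 = 8836/1971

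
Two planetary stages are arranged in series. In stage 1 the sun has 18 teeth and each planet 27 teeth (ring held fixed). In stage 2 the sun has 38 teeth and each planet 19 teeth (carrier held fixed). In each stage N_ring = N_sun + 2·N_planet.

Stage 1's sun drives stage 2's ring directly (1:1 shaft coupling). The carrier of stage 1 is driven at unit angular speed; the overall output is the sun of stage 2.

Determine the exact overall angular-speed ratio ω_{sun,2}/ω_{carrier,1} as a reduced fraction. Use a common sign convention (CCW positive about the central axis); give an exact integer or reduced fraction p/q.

-10

Stage 1: N_ring = 18 + 2·27 = 72
Stage 1: 18(ω_s−ω_c) = −72(ω_r−ω_c),  ω_r=0, ω_c=1
Stage 1: ω_s = 1 − (72/18)(0−1) = 5
  ⇒ ω_s¹/ω_c¹ = 5
Stage 2: N_ring = 38 + 2·19 = 76
Stage 2: 38(ω_s−ω_c) = −76(ω_r−ω_c),  ω_c=0, ω_r=1
Stage 2: ω_s = 0 − (76/38)(1−0) = -2
  ⇒ ω_s²/ω_r² = -2
Coupling ω_r² = ω_s¹ ⇒ overall = 5 × -2 = -10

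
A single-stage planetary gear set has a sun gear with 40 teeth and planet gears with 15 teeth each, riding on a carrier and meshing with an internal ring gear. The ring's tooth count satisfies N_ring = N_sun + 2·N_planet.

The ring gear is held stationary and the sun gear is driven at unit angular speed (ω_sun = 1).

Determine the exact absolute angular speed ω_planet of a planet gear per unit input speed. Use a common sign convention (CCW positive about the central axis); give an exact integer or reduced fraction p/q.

N_ring = 40 + 2·15 = 70
40(ω_s−ω_c) = −70(ω_r−ω_c),  ω_r=0, ω_s=1
40(1−ω_c) = −70(0−ω_c)  ⇒  110ω_c = 40  ⇒  ω_c = 4/11
sun–planet: 40·(1−4/11) = −15·(ω_p−ω_c)  ⇒  ω_p−ω_c = −(40/15)·(7/11) = -56/33
ω_p = 4/11 − 56/33 = -4/3

-4/3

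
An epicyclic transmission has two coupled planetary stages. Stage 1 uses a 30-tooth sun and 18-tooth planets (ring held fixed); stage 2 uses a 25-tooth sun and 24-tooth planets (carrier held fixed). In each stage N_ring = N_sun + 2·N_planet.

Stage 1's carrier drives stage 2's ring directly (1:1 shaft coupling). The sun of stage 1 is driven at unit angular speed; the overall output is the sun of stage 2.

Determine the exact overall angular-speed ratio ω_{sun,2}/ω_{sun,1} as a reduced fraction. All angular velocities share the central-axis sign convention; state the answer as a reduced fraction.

Stage 1: N_ring = 30 + 2·18 = 66
Stage 1: 30(ω_s−ω_c) = −66(ω_r−ω_c),  ω_r=0, ω_s=1
Stage 1: 30(1−ω_c) = −66(0−ω_c)  ⇒  96ω_c = 30  ⇒  ω_c = 5/16
  ⇒ ω_c¹/ω_s¹ = 5/16
Stage 2: N_ring = 25 + 2·24 = 73
Stage 2: 25(ω_s−ω_c) = −73(ω_r−ω_c),  ω_c=0, ω_r=1
Stage 2: ω_s = 0 − (73/25)(1−0) = -73/25
  ⇒ ω_s²/ω_r² = -73/25
Coupling ω_r² = ω_c¹ ⇒ overall = 5/16 × -73/25 = -73/80

-73/80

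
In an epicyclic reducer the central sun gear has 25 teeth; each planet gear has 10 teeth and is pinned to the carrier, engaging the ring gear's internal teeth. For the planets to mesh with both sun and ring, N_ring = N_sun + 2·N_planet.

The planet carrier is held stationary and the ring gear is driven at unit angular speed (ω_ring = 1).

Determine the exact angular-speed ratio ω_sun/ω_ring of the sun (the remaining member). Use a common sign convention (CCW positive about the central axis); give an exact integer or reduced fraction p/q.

N_ring = 25 + 2·10 = 45
25(ω_s−ω_c) = −45(ω_r−ω_c),  ω_c=0, ω_r=1
ω_s = 0 − (45/25)(1−0) = -9/5
ω_s/ω_r = -9/5

-9/5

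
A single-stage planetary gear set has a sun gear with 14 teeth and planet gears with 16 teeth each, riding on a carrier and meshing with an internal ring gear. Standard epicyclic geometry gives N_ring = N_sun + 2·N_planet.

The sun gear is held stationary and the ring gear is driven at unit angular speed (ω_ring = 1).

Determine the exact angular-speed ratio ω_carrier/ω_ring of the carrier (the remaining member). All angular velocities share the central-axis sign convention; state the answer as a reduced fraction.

N_ring = 14 + 2·16 = 46
14(ω_s−ω_c) = −46(ω_r−ω_c),  ω_s=0, ω_r=1
14(0−ω_c) = −46(1−ω_c)  ⇒  60ω_c = 46  ⇒  ω_c = 23/30
ω_c/ω_r = 23/30

23/30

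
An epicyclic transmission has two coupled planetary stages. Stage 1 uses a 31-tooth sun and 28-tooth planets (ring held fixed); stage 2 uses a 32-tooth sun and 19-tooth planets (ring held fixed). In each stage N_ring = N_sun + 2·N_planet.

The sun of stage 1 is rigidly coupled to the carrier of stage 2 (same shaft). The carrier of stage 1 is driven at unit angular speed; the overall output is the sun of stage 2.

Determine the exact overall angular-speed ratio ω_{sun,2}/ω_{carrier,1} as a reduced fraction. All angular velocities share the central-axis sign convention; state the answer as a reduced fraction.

Stage 1: N_ring = 31 + 2·28 = 87
Stage 1: 31(ω_s−ω_c) = −87(ω_r−ω_c),  ω_r=0, ω_c=1
Stage 1: ω_s = 1 − (87/31)(0−1) = 118/31
  ⇒ ω_s¹/ω_c¹ = 118/31
Stage 2: N_ring = 32 + 2·19 = 70
Stage 2: 32(ω_s−ω_c) = −70(ω_r−ω_c),  ω_r=0, ω_c=1
Stage 2: ω_s = 1 − (70/32)(0−1) = 51/16
  ⇒ ω_s²/ω_c² = 51/16
Coupling ω_c² = ω_s¹ ⇒ overall = 118/31 × 51/16 = 3009/248

3009/248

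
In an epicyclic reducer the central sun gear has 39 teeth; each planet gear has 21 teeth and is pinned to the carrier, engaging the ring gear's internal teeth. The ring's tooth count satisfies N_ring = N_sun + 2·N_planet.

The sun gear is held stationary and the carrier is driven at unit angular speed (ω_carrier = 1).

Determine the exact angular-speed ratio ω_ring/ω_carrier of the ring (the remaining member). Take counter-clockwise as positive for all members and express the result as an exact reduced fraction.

N_ring = 39 + 2·21 = 81
39(ω_s−ω_c) = −81(ω_r−ω_c),  ω_s=0, ω_c=1
ω_r = 1 − (39/81)(0−1) = 40/27
ω_r/ω_c = 40/27

40/27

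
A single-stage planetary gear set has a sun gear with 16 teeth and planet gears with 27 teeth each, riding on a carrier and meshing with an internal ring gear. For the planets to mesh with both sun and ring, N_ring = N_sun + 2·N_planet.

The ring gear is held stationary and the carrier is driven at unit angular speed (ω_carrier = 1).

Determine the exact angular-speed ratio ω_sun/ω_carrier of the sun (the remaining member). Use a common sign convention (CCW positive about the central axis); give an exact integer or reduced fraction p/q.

43/8

N_ring = 16 + 2·27 = 70
16(ω_s−ω_c) = −70(ω_r−ω_c),  ω_r=0, ω_c=1
ω_s = 1 − (70/16)(0−1) = 43/8
ω_s/ω_c = 43/8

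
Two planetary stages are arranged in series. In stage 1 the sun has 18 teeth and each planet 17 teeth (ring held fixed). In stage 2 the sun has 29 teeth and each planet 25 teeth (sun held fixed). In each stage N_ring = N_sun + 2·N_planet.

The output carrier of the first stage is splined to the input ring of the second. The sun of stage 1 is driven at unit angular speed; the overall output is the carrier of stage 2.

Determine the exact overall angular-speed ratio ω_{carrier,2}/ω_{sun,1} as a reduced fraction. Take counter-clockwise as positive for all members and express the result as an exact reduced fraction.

Stage 1: N_ring = 18 + 2·17 = 52
Stage 1: 18(ω_s−ω_c) = −52(ω_r−ω_c),  ω_r=0, ω_s=1
Stage 1: 18(1−ω_c) = −52(0−ω_c)  ⇒  70ω_c = 18  ⇒  ω_c = 9/35
  ⇒ ω_c¹/ω_s¹ = 9/35
Stage 2: N_ring = 29 + 2·25 = 79
Stage 2: 29(ω_s−ω_c) = −79(ω_r−ω_c),  ω_s=0, ω_r=1
Stage 2: 29(0−ω_c) = −79(1−ω_c)  ⇒  108ω_c = 79  ⇒  ω_c = 79/108
  ⇒ ω_c²/ω_r² = 79/108
Coupling ω_r² = ω_c¹ ⇒ overall = 9/35 × 79/108 = 79/420

79/420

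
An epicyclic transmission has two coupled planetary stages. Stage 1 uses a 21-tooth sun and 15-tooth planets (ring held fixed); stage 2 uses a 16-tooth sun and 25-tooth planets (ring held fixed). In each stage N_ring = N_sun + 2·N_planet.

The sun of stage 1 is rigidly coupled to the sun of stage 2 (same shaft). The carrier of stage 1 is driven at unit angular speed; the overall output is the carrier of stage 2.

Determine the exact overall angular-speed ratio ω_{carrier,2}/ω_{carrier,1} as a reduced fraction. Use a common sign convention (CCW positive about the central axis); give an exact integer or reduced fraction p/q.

Stage 1: N_ring = 21 + 2·15 = 51
Stage 1: 21(ω_s−ω_c) = −51(ω_r−ω_c),  ω_r=0, ω_c=1
Stage 1: ω_s = 1 − (51/21)(0−1) = 24/7
  ⇒ ω_s¹/ω_c¹ = 24/7
Stage 2: N_ring = 16 + 2·25 = 66
Stage 2: 16(ω_s−ω_c) = −66(ω_r−ω_c),  ω_r=0, ω_s=1
Stage 2: 16(1−ω_c) = −66(0−ω_c)  ⇒  82ω_c = 16  ⇒  ω_c = 8/41
  ⇒ ω_c²/ω_s² = 8/41
Coupling ω_s² = ω_s¹ ⇒ overall = 24/7 × 8/41 = 192/287

192/287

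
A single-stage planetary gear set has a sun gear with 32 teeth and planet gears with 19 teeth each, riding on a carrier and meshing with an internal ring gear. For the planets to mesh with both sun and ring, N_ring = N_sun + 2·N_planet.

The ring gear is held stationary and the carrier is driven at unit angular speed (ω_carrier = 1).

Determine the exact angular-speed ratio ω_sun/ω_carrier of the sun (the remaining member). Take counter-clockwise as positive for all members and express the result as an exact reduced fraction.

51/16

N_ring = 32 + 2·19 = 70
32(ω_s−ω_c) = −70(ω_r−ω_c),  ω_r=0, ω_c=1
ω_s = 1 − (70/32)(0−1) = 51/16
ω_s/ω_c = 51/16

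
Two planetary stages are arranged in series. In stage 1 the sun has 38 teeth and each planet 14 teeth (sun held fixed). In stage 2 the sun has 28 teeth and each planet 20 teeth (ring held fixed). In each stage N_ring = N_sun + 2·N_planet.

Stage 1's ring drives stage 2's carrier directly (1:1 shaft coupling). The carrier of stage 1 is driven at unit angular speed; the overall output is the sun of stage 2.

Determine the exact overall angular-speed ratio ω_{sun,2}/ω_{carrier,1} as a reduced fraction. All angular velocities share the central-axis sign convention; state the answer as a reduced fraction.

416/77

Stage 1: N_ring = 38 + 2·14 = 66
Stage 1: 38(ω_s−ω_c) = −66(ω_r−ω_c),  ω_s=0, ω_c=1
Stage 1: ω_r = 1 − (38/66)(0−1) = 52/33
  ⇒ ω_r¹/ω_c¹ = 52/33
Stage 2: N_ring = 28 + 2·20 = 68
Stage 2: 28(ω_s−ω_c) = −68(ω_r−ω_c),  ω_r=0, ω_c=1
Stage 2: ω_s = 1 − (68/28)(0−1) = 24/7
  ⇒ ω_s²/ω_c² = 24/7
Coupling ω_c² = ω_r¹ ⇒ overall = 52/33 × 24/7 = 416/77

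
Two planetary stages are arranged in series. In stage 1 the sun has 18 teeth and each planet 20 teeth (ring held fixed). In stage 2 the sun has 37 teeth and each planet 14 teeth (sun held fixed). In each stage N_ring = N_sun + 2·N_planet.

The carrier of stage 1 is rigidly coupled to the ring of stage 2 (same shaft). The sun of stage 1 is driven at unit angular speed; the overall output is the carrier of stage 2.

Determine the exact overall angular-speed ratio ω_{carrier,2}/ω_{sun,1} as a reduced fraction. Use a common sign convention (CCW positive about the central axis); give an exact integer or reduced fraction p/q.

Stage 1: N_ring = 18 + 2·20 = 58
Stage 1: 18(ω_s−ω_c) = −58(ω_r−ω_c),  ω_r=0, ω_s=1
Stage 1: 18(1−ω_c) = −58(0−ω_c)  ⇒  76ω_c = 18  ⇒  ω_c = 9/38
  ⇒ ω_c¹/ω_s¹ = 9/38
Stage 2: N_ring = 37 + 2·14 = 65
Stage 2: 37(ω_s−ω_c) = −65(ω_r−ω_c),  ω_s=0, ω_r=1
Stage 2: 37(0−ω_c) = −65(1−ω_c)  ⇒  102ω_c = 65  ⇒  ω_c = 65/102
  ⇒ ω_c²/ω_r² = 65/102
Coupling ω_r² = ω_c¹ ⇒ overall = 9/38 × 65/102 = 195/1292

195/1292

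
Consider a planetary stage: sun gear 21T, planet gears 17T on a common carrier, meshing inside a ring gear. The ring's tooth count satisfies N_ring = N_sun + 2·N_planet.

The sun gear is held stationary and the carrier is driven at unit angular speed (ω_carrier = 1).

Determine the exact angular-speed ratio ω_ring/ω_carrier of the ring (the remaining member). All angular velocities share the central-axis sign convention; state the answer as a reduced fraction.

76/55

N_ring = 21 + 2·17 = 55
21(ω_s−ω_c) = −55(ω_r−ω_c),  ω_s=0, ω_c=1
ω_r = 1 − (21/55)(0−1) = 76/55
ω_r/ω_c = 76/55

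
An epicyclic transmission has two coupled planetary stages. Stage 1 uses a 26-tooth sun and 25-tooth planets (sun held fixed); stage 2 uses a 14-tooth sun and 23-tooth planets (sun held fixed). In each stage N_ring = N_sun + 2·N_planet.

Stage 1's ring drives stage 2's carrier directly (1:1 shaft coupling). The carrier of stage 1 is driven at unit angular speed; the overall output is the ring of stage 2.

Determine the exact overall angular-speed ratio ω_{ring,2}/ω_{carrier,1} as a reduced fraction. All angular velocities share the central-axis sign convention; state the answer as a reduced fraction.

629/380

Stage 1: N_ring = 26 + 2·25 = 76
Stage 1: 26(ω_s−ω_c) = −76(ω_r−ω_c),  ω_s=0, ω_c=1
Stage 1: ω_r = 1 − (26/76)(0−1) = 51/38
  ⇒ ω_r¹/ω_c¹ = 51/38
Stage 2: N_ring = 14 + 2·23 = 60
Stage 2: 14(ω_s−ω_c) = −60(ω_r−ω_c),  ω_s=0, ω_c=1
Stage 2: ω_r = 1 − (14/60)(0−1) = 37/30
  ⇒ ω_r²/ω_c² = 37/30
Coupling ω_c² = ω_r¹ ⇒ overall = 51/38 × 37/30 = 629/380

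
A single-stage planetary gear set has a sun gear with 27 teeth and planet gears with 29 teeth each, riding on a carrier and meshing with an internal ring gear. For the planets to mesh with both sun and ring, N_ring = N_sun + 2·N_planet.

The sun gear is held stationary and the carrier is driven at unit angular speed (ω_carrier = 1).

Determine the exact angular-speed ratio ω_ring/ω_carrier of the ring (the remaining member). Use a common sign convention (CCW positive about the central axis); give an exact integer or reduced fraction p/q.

N_ring = 27 + 2·29 = 85
27(ω_s−ω_c) = −85(ω_r−ω_c),  ω_s=0, ω_c=1
ω_r = 1 − (27/85)(0−1) = 112/85
ω_r/ω_c = 112/85

112/85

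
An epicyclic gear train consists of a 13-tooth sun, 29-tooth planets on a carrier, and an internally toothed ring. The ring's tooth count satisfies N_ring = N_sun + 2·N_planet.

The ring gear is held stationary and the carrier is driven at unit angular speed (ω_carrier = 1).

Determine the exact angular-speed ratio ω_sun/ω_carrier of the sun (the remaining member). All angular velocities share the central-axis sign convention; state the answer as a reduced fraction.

84/13

N_ring = 13 + 2·29 = 71
13(ω_s−ω_c) = −71(ω_r−ω_c),  ω_r=0, ω_c=1
ω_s = 1 − (71/13)(0−1) = 84/13
ω_s/ω_c = 84/13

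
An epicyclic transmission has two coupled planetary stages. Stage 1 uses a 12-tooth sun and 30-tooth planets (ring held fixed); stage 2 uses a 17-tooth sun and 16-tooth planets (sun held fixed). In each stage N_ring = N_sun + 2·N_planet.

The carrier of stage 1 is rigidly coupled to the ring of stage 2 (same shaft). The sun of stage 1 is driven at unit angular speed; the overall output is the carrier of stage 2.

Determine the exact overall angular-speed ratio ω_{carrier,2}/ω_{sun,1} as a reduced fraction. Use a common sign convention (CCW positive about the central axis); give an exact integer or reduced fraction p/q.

Stage 1: N_ring = 12 + 2·30 = 72
Stage 1: 12(ω_s−ω_c) = −72(ω_r−ω_c),  ω_r=0, ω_s=1
Stage 1: 12(1−ω_c) = −72(0−ω_c)  ⇒  84ω_c = 12  ⇒  ω_c = 1/7
  ⇒ ω_c¹/ω_s¹ = 1/7
Stage 2: N_ring = 17 + 2·16 = 49
Stage 2: 17(ω_s−ω_c) = −49(ω_r−ω_c),  ω_s=0, ω_r=1
Stage 2: 17(0−ω_c) = −49(1−ω_c)  ⇒  66ω_c = 49  ⇒  ω_c = 49/66
  ⇒ ω_c²/ω_r² = 49/66
Coupling ω_r² = ω_c¹ ⇒ overall = 1/7 × 49/66 = 7/66

7/66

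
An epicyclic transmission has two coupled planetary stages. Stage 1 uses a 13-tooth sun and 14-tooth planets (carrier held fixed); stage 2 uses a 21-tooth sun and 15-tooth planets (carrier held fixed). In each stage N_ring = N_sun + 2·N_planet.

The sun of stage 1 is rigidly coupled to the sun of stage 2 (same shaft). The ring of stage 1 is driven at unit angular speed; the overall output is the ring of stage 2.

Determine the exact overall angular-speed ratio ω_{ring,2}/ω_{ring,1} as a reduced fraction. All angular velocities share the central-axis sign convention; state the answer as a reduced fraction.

287/221

Stage 1: N_ring = 13 + 2·14 = 41
Stage 1: 13(ω_s−ω_c) = −41(ω_r−ω_c),  ω_c=0, ω_r=1
Stage 1: ω_s = 0 − (41/13)(1−0) = -41/13
  ⇒ ω_s¹/ω_r¹ = -41/13
Stage 2: N_ring = 21 + 2·15 = 51
Stage 2: 21(ω_s−ω_c) = −51(ω_r−ω_c),  ω_c=0, ω_s=1
Stage 2: ω_r = 0 − (21/51)(1−0) = -7/17
  ⇒ ω_r²/ω_s² = -7/17
Coupling ω_s² = ω_s¹ ⇒ overall = -41/13 × -7/17 = 287/221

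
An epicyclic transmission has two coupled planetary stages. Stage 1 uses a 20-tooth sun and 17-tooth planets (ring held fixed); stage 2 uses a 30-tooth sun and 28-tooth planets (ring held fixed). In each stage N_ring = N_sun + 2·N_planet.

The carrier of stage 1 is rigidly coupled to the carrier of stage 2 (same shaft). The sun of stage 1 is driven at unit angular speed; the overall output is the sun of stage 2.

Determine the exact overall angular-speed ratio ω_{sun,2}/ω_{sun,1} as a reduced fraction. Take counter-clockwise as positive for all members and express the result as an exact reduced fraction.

116/111

Stage 1: N_ring = 20 + 2·17 = 54
Stage 1: 20(ω_s−ω_c) = −54(ω_r−ω_c),  ω_r=0, ω_s=1
Stage 1: 20(1−ω_c) = −54(0−ω_c)  ⇒  74ω_c = 20  ⇒  ω_c = 10/37
  ⇒ ω_c¹/ω_s¹ = 10/37
Stage 2: N_ring = 30 + 2·28 = 86
Stage 2: 30(ω_s−ω_c) = −86(ω_r−ω_c),  ω_r=0, ω_c=1
Stage 2: ω_s = 1 − (86/30)(0−1) = 58/15
  ⇒ ω_s²/ω_c² = 58/15
Coupling ω_c² = ω_c¹ ⇒ overall = 10/37 × 58/15 = 116/111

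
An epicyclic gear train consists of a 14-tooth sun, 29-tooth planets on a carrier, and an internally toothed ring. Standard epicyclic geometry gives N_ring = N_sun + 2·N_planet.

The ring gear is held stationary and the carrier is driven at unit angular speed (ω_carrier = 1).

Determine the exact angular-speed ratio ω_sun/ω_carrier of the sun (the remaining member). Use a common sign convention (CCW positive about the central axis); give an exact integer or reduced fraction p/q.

43/7

N_ring = 14 + 2·29 = 72
14(ω_s−ω_c) = −72(ω_r−ω_c),  ω_r=0, ω_c=1
ω_s = 1 − (72/14)(0−1) = 43/7
ω_s/ω_c = 43/7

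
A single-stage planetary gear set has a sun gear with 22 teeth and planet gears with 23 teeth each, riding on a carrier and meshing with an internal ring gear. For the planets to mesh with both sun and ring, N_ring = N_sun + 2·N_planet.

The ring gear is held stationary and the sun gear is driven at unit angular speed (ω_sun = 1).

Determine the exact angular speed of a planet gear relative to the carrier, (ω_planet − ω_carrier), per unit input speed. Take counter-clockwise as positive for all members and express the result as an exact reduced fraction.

-748/1035

N_ring = 22 + 2·23 = 68
22(ω_s−ω_c) = −68(ω_r−ω_c),  ω_r=0, ω_s=1
22(1−ω_c) = −68(0−ω_c)  ⇒  90ω_c = 22  ⇒  ω_c = 11/45
sun–planet: 22·(1−11/45) = −23·(ω_p−ω_c)  ⇒  ω_p−ω_c = −(22/23)·(34/45) = -748/1035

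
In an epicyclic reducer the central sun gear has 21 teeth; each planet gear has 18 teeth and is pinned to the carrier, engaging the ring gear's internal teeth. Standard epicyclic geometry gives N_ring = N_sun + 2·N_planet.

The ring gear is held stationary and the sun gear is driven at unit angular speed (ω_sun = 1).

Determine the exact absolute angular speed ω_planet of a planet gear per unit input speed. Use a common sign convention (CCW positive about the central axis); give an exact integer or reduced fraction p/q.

-7/12

N_ring = 21 + 2·18 = 57
21(ω_s−ω_c) = −57(ω_r−ω_c),  ω_r=0, ω_s=1
21(1−ω_c) = −57(0−ω_c)  ⇒  78ω_c = 21  ⇒  ω_c = 7/26
sun–planet: 21·(1−7/26) = −18·(ω_p−ω_c)  ⇒  ω_p−ω_c = −(21/18)·(19/26) = -133/156
ω_p = 7/26 − 133/156 = -7/12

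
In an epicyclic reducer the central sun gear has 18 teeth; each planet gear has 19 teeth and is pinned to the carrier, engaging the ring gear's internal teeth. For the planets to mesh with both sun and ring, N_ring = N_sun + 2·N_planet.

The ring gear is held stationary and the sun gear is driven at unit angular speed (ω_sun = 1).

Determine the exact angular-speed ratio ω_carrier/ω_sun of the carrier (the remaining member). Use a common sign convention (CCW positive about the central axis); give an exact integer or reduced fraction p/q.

N_ring = 18 + 2·19 = 56
18(ω_s−ω_c) = −56(ω_r−ω_c),  ω_r=0, ω_s=1
18(1−ω_c) = −56(0−ω_c)  ⇒  74ω_c = 18  ⇒  ω_c = 9/37
ω_c/ω_s = 9/37

9/37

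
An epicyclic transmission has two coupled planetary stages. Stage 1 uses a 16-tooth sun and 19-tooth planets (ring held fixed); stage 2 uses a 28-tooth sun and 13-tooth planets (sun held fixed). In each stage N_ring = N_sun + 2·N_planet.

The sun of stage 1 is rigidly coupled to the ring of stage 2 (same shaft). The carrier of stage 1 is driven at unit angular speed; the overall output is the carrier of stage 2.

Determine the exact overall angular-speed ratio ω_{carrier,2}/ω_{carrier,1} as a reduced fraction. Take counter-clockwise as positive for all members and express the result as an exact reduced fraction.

945/328

Stage 1: N_ring = 16 + 2·19 = 54
Stage 1: 16(ω_s−ω_c) = −54(ω_r−ω_c),  ω_r=0, ω_c=1
Stage 1: ω_s = 1 − (54/16)(0−1) = 35/8
  ⇒ ω_s¹/ω_c¹ = 35/8
Stage 2: N_ring = 28 + 2·13 = 54
Stage 2: 28(ω_s−ω_c) = −54(ω_r−ω_c),  ω_s=0, ω_r=1
Stage 2: 28(0−ω_c) = −54(1−ω_c)  ⇒  82ω_c = 54  ⇒  ω_c = 27/41
  ⇒ ω_c²/ω_r² = 27/41
Coupling ω_r² = ω_s¹ ⇒ overall = 35/8 × 27/41 = 945/328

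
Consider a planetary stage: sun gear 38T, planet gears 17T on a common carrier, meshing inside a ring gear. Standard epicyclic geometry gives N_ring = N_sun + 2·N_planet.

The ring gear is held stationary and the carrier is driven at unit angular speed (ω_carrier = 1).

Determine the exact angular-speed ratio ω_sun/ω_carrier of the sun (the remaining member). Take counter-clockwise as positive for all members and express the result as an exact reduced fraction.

N_ring = 38 + 2·17 = 72
38(ω_s−ω_c) = −72(ω_r−ω_c),  ω_r=0, ω_c=1
ω_s = 1 − (72/38)(0−1) = 55/19
ω_s/ω_c = 55/19

55/19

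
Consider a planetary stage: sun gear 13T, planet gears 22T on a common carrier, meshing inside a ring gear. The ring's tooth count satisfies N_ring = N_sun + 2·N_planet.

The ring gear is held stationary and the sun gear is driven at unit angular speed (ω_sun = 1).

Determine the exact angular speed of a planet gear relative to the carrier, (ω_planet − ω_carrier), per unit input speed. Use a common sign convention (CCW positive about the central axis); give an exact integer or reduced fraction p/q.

-741/1540

N_ring = 13 + 2·22 = 57
13(ω_s−ω_c) = −57(ω_r−ω_c),  ω_r=0, ω_s=1
13(1−ω_c) = −57(0−ω_c)  ⇒  70ω_c = 13  ⇒  ω_c = 13/70
sun–planet: 13·(1−13/70) = −22·(ω_p−ω_c)  ⇒  ω_p−ω_c = −(13/22)·(57/70) = -741/1540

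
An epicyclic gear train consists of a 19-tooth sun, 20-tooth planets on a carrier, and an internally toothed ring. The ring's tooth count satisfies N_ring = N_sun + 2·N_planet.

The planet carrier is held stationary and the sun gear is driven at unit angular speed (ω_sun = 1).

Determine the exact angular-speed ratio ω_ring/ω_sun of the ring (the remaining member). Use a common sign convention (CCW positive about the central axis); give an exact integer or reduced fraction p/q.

-19/59

N_ring = 19 + 2·20 = 59
19(ω_s−ω_c) = −59(ω_r−ω_c),  ω_c=0, ω_s=1
ω_r = 0 − (19/59)(1−0) = -19/59
ω_r/ω_s = -19/59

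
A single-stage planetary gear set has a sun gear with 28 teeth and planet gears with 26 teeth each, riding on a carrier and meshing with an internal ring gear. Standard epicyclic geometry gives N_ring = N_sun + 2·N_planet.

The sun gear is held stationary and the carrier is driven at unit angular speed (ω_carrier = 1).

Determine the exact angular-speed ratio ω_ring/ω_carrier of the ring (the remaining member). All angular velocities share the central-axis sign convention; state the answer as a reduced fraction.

N_ring = 28 + 2·26 = 80
28(ω_s−ω_c) = −80(ω_r−ω_c),  ω_s=0, ω_c=1
ω_r = 1 − (28/80)(0−1) = 27/20
ω_r/ω_c = 27/20

27/20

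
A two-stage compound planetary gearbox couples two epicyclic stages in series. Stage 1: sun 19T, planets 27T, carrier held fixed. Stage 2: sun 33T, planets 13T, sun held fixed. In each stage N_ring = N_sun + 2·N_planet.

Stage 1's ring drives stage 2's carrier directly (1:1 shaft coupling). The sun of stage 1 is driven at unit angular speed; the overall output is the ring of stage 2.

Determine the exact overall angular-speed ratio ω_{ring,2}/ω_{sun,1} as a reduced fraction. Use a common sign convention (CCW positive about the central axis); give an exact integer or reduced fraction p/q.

-1748/4307

Stage 1: N_ring = 19 + 2·27 = 73
Stage 1: 19(ω_s−ω_c) = −73(ω_r−ω_c),  ω_c=0, ω_s=1
Stage 1: ω_r = 0 − (19/73)(1−0) = -19/73
  ⇒ ω_r¹/ω_s¹ = -19/73
Stage 2: N_ring = 33 + 2·13 = 59
Stage 2: 33(ω_s−ω_c) = −59(ω_r−ω_c),  ω_s=0, ω_c=1
Stage 2: ω_r = 1 − (33/59)(0−1) = 92/59
  ⇒ ω_r²/ω_c² = 92/59
Coupling ω_c² = ω_r¹ ⇒ overall = -19/73 × 92/59 = -1748/4307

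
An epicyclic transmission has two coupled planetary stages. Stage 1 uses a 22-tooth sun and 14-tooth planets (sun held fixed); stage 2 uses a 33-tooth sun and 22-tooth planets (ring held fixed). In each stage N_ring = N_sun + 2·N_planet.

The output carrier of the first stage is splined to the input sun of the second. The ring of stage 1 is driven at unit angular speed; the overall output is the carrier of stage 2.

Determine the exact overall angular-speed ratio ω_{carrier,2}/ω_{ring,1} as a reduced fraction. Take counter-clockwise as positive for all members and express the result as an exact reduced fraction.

5/24

Stage 1: N_ring = 22 + 2·14 = 50
Stage 1: 22(ω_s−ω_c) = −50(ω_r−ω_c),  ω_s=0, ω_r=1
Stage 1: 22(0−ω_c) = −50(1−ω_c)  ⇒  72ω_c = 50  ⇒  ω_c = 25/36
  ⇒ ω_c¹/ω_r¹ = 25/36
Stage 2: N_ring = 33 + 2·22 = 77
Stage 2: 33(ω_s−ω_c) = −77(ω_r−ω_c),  ω_r=0, ω_s=1
Stage 2: 33(1−ω_c) = −77(0−ω_c)  ⇒  110ω_c = 33  ⇒  ω_c = 3/10
  ⇒ ω_c²/ω_s² = 3/10
Coupling ω_s² = ω_c¹ ⇒ overall = 25/36 × 3/10 = 5/24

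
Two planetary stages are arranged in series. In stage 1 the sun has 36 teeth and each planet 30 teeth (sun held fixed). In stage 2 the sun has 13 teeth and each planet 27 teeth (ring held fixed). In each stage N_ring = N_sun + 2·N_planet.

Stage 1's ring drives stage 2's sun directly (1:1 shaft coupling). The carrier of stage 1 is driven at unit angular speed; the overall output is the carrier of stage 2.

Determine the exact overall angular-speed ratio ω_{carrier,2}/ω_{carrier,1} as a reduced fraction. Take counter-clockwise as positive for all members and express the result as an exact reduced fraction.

Stage 1: N_ring = 36 + 2·30 = 96
Stage 1: 36(ω_s−ω_c) = −96(ω_r−ω_c),  ω_s=0, ω_c=1
Stage 1: ω_r = 1 − (36/96)(0−1) = 11/8
  ⇒ ω_r¹/ω_c¹ = 11/8
Stage 2: N_ring = 13 + 2·27 = 67
Stage 2: 13(ω_s−ω_c) = −67(ω_r−ω_c),  ω_r=0, ω_s=1
Stage 2: 13(1−ω_c) = −67(0−ω_c)  ⇒  80ω_c = 13  ⇒  ω_c = 13/80
  ⇒ ω_c²/ω_s² = 13/80
Coupling ω_s² = ω_r¹ ⇒ overall = 11/8 × 13/80 = 143/640

143/640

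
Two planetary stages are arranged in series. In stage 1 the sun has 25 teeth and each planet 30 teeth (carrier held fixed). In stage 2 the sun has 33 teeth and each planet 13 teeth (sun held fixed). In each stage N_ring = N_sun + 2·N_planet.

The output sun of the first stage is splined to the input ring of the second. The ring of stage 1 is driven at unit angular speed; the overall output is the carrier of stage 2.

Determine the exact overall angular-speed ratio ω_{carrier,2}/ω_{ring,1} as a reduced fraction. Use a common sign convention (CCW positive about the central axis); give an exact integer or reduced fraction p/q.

-1003/460

Stage 1: N_ring = 25 + 2·30 = 85
Stage 1: 25(ω_s−ω_c) = −85(ω_r−ω_c),  ω_c=0, ω_r=1
Stage 1: ω_s = 0 − (85/25)(1−0) = -17/5
  ⇒ ω_s¹/ω_r¹ = -17/5
Stage 2: N_ring = 33 + 2·13 = 59
Stage 2: 33(ω_s−ω_c) = −59(ω_r−ω_c),  ω_s=0, ω_r=1
Stage 2: 33(0−ω_c) = −59(1−ω_c)  ⇒  92ω_c = 59  ⇒  ω_c = 59/92
  ⇒ ω_c²/ω_r² = 59/92
Coupling ω_r² = ω_s¹ ⇒ overall = -17/5 × 59/92 = -1003/460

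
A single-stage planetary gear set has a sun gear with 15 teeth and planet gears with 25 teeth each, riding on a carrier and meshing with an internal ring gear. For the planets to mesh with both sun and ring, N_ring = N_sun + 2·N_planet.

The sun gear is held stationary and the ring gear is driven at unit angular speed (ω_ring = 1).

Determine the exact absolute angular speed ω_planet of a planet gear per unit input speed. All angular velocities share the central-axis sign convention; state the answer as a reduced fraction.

N_ring = 15 + 2·25 = 65
15(ω_s−ω_c) = −65(ω_r−ω_c),  ω_s=0, ω_r=1
15(0−ω_c) = −65(1−ω_c)  ⇒  80ω_c = 65  ⇒  ω_c = 13/16
sun–planet: 15·(0−13/16) = −25·(ω_p−ω_c)  ⇒  ω_p−ω_c = −(15/25)·(-13/16) = 39/80
ω_p = 13/16 + 39/80 = 13/10

13/10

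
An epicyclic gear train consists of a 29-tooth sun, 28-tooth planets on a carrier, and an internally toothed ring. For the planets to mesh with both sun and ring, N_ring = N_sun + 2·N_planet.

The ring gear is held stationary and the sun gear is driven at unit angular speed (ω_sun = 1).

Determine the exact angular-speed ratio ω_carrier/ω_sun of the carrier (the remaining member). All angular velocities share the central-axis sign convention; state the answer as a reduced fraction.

N_ring = 29 + 2·28 = 85
29(ω_s−ω_c) = −85(ω_r−ω_c),  ω_r=0, ω_s=1
29(1−ω_c) = −85(0−ω_c)  ⇒  114ω_c = 29  ⇒  ω_c = 29/114
ω_c/ω_s = 29/114

29/114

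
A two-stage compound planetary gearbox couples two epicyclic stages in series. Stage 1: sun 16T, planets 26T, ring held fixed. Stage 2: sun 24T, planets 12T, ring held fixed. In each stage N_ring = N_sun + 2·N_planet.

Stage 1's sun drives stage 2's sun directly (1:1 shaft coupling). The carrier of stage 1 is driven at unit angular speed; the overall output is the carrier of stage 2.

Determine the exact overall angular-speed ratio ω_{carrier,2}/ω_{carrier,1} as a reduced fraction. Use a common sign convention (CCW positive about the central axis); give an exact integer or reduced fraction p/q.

Stage 1: N_ring = 16 + 2·26 = 68
Stage 1: 16(ω_s−ω_c) = −68(ω_r−ω_c),  ω_r=0, ω_c=1
Stage 1: ω_s = 1 − (68/16)(0−1) = 21/4
  ⇒ ω_s¹/ω_c¹ = 21/4
Stage 2: N_ring = 24 + 2·12 = 48
Stage 2: 24(ω_s−ω_c) = −48(ω_r−ω_c),  ω_r=0, ω_s=1
Stage 2: 24(1−ω_c) = −48(0−ω_c)  ⇒  72ω_c = 24  ⇒  ω_c = 1/3
  ⇒ ω_c²/ω_s² = 1/3
Coupling ω_s² = ω_s¹ ⇒ overall = 21/4 × 1/3 = 7/4

7/4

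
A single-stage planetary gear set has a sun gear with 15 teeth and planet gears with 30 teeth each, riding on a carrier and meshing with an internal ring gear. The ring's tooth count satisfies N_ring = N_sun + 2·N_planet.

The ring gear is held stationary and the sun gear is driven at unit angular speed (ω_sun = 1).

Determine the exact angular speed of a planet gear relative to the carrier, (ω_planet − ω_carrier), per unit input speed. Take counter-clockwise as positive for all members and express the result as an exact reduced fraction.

N_ring = 15 + 2·30 = 75
15(ω_s−ω_c) = −75(ω_r−ω_c),  ω_r=0, ω_s=1
15(1−ω_c) = −75(0−ω_c)  ⇒  90ω_c = 15  ⇒  ω_c = 1/6
sun–planet: 15·(1−1/6) = −30·(ω_p−ω_c)  ⇒  ω_p−ω_c = −(15/30)·(5/6) = -5/12

-5/12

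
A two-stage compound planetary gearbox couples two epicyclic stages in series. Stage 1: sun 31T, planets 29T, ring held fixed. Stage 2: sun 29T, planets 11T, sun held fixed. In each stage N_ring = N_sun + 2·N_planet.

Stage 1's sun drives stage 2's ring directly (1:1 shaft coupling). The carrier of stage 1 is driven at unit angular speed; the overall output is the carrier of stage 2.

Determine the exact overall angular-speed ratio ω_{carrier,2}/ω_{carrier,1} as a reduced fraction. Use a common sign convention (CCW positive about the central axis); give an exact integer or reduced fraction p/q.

Stage 1: N_ring = 31 + 2·29 = 89
Stage 1: 31(ω_s−ω_c) = −89(ω_r−ω_c),  ω_r=0, ω_c=1
Stage 1: ω_s = 1 − (89/31)(0−1) = 120/31
  ⇒ ω_s¹/ω_c¹ = 120/31
Stage 2: N_ring = 29 + 2·11 = 51
Stage 2: 29(ω_s−ω_c) = −51(ω_r−ω_c),  ω_s=0, ω_r=1
Stage 2: 29(0−ω_c) = −51(1−ω_c)  ⇒  80ω_c = 51  ⇒  ω_c = 51/80
  ⇒ ω_c²/ω_r² = 51/80
Coupling ω_r² = ω_s¹ ⇒ overall = 120/31 × 51/80 = 153/62

153/62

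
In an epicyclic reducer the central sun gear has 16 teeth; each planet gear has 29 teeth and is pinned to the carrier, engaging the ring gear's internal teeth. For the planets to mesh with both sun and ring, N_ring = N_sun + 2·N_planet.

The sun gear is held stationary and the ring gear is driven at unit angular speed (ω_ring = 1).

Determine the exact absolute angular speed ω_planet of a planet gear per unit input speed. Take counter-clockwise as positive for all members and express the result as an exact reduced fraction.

N_ring = 16 + 2·29 = 74
16(ω_s−ω_c) = −74(ω_r−ω_c),  ω_s=0, ω_r=1
16(0−ω_c) = −74(1−ω_c)  ⇒  90ω_c = 74  ⇒  ω_c = 37/45
sun–planet: 16·(0−37/45) = −29·(ω_p−ω_c)  ⇒  ω_p−ω_c = −(16/29)·(-37/45) = 592/1305
ω_p = 37/45 + 592/1305 = 37/29

37/29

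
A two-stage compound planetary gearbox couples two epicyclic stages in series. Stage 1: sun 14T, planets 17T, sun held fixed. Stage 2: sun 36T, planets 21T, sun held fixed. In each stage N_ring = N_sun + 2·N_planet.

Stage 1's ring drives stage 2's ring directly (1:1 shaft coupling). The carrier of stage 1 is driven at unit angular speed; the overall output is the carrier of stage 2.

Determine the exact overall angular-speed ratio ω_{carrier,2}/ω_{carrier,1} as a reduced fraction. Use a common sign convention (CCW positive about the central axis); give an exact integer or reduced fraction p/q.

403/456

Stage 1: N_ring = 14 + 2·17 = 48
Stage 1: 14(ω_s−ω_c) = −48(ω_r−ω_c),  ω_s=0, ω_c=1
Stage 1: ω_r = 1 − (14/48)(0−1) = 31/24
  ⇒ ω_r¹/ω_c¹ = 31/24
Stage 2: N_ring = 36 + 2·21 = 78
Stage 2: 36(ω_s−ω_c) = −78(ω_r−ω_c),  ω_s=0, ω_r=1
Stage 2: 36(0−ω_c) = −78(1−ω_c)  ⇒  114ω_c = 78  ⇒  ω_c = 13/19
  ⇒ ω_c²/ω_r² = 13/19
Coupling ω_r² = ω_r¹ ⇒ overall = 31/24 × 13/19 = 403/456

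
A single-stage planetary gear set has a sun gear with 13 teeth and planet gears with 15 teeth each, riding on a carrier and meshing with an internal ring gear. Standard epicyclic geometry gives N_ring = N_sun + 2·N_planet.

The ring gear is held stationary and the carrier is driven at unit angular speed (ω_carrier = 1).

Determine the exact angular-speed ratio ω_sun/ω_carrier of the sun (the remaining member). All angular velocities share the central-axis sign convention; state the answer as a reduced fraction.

N_ring = 13 + 2·15 = 43
13(ω_s−ω_c) = −43(ω_r−ω_c),  ω_r=0, ω_c=1
ω_s = 1 − (43/13)(0−1) = 56/13
ω_s/ω_c = 56/13

56/13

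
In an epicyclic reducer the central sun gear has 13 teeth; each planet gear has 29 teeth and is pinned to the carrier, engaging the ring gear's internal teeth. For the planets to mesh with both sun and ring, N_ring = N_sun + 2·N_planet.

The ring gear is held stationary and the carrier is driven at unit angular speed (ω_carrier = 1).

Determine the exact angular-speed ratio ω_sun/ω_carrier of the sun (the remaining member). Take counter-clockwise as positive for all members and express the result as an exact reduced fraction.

N_ring = 13 + 2·29 = 71
13(ω_s−ω_c) = −71(ω_r−ω_c),  ω_r=0, ω_c=1
ω_s = 1 − (71/13)(0−1) = 84/13
ω_s/ω_c = 84/13

84/13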